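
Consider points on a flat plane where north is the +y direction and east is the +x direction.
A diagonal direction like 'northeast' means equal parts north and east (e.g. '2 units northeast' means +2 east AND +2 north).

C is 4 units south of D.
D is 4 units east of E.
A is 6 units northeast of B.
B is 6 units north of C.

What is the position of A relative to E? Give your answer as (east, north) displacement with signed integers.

Place E at the origin (east=0, north=0).
  D is 4 units east of E: delta (east=+4, north=+0); D at (east=4, north=0).
  C is 4 units south of D: delta (east=+0, north=-4); C at (east=4, north=-4).
  B is 6 units north of C: delta (east=+0, north=+6); B at (east=4, north=2).
  A is 6 units northeast of B: delta (east=+6, north=+6); A at (east=10, north=8).
Therefore A relative to E: (east=10, north=8).

Answer: A is at (east=10, north=8) relative to E.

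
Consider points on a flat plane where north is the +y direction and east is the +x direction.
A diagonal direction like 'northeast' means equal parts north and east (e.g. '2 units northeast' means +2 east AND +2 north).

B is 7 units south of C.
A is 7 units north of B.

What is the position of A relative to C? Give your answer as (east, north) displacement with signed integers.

Place C at the origin (east=0, north=0).
  B is 7 units south of C: delta (east=+0, north=-7); B at (east=0, north=-7).
  A is 7 units north of B: delta (east=+0, north=+7); A at (east=0, north=0).
Therefore A relative to C: (east=0, north=0).

Answer: A is at (east=0, north=0) relative to C.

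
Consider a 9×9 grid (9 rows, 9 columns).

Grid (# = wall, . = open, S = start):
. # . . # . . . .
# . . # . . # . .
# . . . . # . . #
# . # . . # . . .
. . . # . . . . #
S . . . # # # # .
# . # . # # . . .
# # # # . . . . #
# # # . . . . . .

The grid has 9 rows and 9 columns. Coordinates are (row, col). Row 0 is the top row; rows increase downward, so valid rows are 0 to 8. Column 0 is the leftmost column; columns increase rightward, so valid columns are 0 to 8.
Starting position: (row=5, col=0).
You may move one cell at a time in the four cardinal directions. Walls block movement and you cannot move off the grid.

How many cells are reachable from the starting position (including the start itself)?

Answer: Reachable cells: 37

Derivation:
BFS flood-fill from (row=5, col=0):
  Distance 0: (row=5, col=0)
  Distance 1: (row=4, col=0), (row=5, col=1)
  Distance 2: (row=4, col=1), (row=5, col=2), (row=6, col=1)
  Distance 3: (row=3, col=1), (row=4, col=2), (row=5, col=3)
  Distance 4: (row=2, col=1), (row=6, col=3)
  Distance 5: (row=1, col=1), (row=2, col=2)
  Distance 6: (row=1, col=2), (row=2, col=3)
  Distance 7: (row=0, col=2), (row=2, col=4), (row=3, col=3)
  Distance 8: (row=0, col=3), (row=1, col=4), (row=3, col=4)
  Distance 9: (row=1, col=5), (row=4, col=4)
  Distance 10: (row=0, col=5), (row=4, col=5)
  Distance 11: (row=0, col=6), (row=4, col=6)
  Distance 12: (row=0, col=7), (row=3, col=6), (row=4, col=7)
  Distance 13: (row=0, col=8), (row=1, col=7), (row=2, col=6), (row=3, col=7)
  Distance 14: (row=1, col=8), (row=2, col=7), (row=3, col=8)
Total reachable: 37 (grid has 52 open cells total)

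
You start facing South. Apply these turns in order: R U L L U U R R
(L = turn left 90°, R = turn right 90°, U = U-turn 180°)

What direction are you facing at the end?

Answer: Final heading: East

Derivation:
Start: South
  R (right (90° clockwise)) -> West
  U (U-turn (180°)) -> East
  L (left (90° counter-clockwise)) -> North
  L (left (90° counter-clockwise)) -> West
  U (U-turn (180°)) -> East
  U (U-turn (180°)) -> West
  R (right (90° clockwise)) -> North
  R (right (90° clockwise)) -> East
Final: East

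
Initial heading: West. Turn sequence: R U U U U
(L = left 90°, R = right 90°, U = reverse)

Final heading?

Answer: Final heading: North

Derivation:
Start: West
  R (right (90° clockwise)) -> North
  U (U-turn (180°)) -> South
  U (U-turn (180°)) -> North
  U (U-turn (180°)) -> South
  U (U-turn (180°)) -> North
Final: North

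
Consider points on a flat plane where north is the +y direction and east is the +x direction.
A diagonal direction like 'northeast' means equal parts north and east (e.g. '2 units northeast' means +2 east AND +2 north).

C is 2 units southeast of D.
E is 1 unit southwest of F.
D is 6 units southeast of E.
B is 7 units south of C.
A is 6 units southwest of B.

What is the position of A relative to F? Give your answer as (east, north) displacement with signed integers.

Place F at the origin (east=0, north=0).
  E is 1 unit southwest of F: delta (east=-1, north=-1); E at (east=-1, north=-1).
  D is 6 units southeast of E: delta (east=+6, north=-6); D at (east=5, north=-7).
  C is 2 units southeast of D: delta (east=+2, north=-2); C at (east=7, north=-9).
  B is 7 units south of C: delta (east=+0, north=-7); B at (east=7, north=-16).
  A is 6 units southwest of B: delta (east=-6, north=-6); A at (east=1, north=-22).
Therefore A relative to F: (east=1, north=-22).

Answer: A is at (east=1, north=-22) relative to F.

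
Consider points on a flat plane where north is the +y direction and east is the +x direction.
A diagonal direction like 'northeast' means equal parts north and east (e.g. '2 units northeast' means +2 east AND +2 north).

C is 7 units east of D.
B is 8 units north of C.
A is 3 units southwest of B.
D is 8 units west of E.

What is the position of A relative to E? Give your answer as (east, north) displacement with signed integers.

Answer: A is at (east=-4, north=5) relative to E.

Derivation:
Place E at the origin (east=0, north=0).
  D is 8 units west of E: delta (east=-8, north=+0); D at (east=-8, north=0).
  C is 7 units east of D: delta (east=+7, north=+0); C at (east=-1, north=0).
  B is 8 units north of C: delta (east=+0, north=+8); B at (east=-1, north=8).
  A is 3 units southwest of B: delta (east=-3, north=-3); A at (east=-4, north=5).
Therefore A relative to E: (east=-4, north=5).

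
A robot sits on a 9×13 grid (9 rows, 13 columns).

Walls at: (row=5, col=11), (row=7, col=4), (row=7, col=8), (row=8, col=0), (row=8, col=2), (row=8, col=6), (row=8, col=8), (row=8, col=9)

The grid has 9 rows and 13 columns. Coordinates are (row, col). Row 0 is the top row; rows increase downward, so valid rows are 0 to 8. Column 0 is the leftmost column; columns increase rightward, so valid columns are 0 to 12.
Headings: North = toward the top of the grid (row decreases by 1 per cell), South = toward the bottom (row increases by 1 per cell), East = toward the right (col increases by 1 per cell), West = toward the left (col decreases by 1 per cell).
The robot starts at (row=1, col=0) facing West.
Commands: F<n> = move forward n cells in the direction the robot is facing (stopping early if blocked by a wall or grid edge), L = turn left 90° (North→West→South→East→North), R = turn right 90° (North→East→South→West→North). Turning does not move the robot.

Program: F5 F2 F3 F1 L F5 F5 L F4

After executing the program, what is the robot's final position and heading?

Answer: Final position: (row=7, col=3), facing East

Derivation:
Start: (row=1, col=0), facing West
  F5: move forward 0/5 (blocked), now at (row=1, col=0)
  F2: move forward 0/2 (blocked), now at (row=1, col=0)
  F3: move forward 0/3 (blocked), now at (row=1, col=0)
  F1: move forward 0/1 (blocked), now at (row=1, col=0)
  L: turn left, now facing South
  F5: move forward 5, now at (row=6, col=0)
  F5: move forward 1/5 (blocked), now at (row=7, col=0)
  L: turn left, now facing East
  F4: move forward 3/4 (blocked), now at (row=7, col=3)
Final: (row=7, col=3), facing East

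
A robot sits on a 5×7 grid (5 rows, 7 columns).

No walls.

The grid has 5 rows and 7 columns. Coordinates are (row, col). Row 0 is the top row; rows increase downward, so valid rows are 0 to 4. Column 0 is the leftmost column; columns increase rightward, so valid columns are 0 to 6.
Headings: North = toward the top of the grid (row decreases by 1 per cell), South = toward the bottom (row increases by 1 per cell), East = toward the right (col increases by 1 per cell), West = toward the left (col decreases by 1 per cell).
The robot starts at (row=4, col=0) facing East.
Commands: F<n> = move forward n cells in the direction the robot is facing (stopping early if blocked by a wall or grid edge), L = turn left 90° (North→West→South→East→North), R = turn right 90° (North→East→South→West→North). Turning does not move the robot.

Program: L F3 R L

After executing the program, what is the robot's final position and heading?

Answer: Final position: (row=1, col=0), facing North

Derivation:
Start: (row=4, col=0), facing East
  L: turn left, now facing North
  F3: move forward 3, now at (row=1, col=0)
  R: turn right, now facing East
  L: turn left, now facing North
Final: (row=1, col=0), facing North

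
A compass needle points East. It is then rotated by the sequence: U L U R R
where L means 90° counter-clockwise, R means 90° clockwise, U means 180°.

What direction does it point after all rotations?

Start: East
  U (U-turn (180°)) -> West
  L (left (90° counter-clockwise)) -> South
  U (U-turn (180°)) -> North
  R (right (90° clockwise)) -> East
  R (right (90° clockwise)) -> South
Final: South

Answer: Final heading: South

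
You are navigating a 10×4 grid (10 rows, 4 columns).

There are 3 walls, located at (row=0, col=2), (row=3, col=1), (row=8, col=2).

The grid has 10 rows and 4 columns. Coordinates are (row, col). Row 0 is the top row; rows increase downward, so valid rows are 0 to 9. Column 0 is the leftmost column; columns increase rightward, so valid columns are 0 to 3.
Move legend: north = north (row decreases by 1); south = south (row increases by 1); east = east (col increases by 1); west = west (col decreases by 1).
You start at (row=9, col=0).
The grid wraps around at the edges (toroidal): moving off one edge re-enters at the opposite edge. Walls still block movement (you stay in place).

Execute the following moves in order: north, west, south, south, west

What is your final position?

Start: (row=9, col=0)
  north (north): (row=9, col=0) -> (row=8, col=0)
  west (west): (row=8, col=0) -> (row=8, col=3)
  south (south): (row=8, col=3) -> (row=9, col=3)
  south (south): (row=9, col=3) -> (row=0, col=3)
  west (west): blocked, stay at (row=0, col=3)
Final: (row=0, col=3)

Answer: Final position: (row=0, col=3)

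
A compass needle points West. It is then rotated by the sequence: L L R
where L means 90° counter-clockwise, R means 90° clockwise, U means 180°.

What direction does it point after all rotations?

Start: West
  L (left (90° counter-clockwise)) -> South
  L (left (90° counter-clockwise)) -> East
  R (right (90° clockwise)) -> South
Final: South

Answer: Final heading: South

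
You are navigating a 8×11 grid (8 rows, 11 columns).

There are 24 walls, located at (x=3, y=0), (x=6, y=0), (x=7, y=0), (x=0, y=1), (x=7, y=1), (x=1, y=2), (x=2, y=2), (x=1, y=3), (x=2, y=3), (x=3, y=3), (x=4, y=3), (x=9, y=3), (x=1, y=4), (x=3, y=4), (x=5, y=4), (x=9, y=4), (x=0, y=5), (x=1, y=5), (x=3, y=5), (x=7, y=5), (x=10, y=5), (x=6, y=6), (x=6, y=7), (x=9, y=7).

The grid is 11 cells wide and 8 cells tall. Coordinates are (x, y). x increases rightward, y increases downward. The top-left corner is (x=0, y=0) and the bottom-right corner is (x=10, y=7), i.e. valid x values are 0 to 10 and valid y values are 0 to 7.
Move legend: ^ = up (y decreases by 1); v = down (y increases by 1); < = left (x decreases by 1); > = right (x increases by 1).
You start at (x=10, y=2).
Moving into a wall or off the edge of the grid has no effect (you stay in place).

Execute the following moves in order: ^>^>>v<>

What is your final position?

Start: (x=10, y=2)
  ^ (up): (x=10, y=2) -> (x=10, y=1)
  > (right): blocked, stay at (x=10, y=1)
  ^ (up): (x=10, y=1) -> (x=10, y=0)
  > (right): blocked, stay at (x=10, y=0)
  > (right): blocked, stay at (x=10, y=0)
  v (down): (x=10, y=0) -> (x=10, y=1)
  < (left): (x=10, y=1) -> (x=9, y=1)
  > (right): (x=9, y=1) -> (x=10, y=1)
Final: (x=10, y=1)

Answer: Final position: (x=10, y=1)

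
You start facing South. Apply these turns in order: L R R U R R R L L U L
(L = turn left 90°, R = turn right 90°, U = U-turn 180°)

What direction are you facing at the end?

Start: South
  L (left (90° counter-clockwise)) -> East
  R (right (90° clockwise)) -> South
  R (right (90° clockwise)) -> West
  U (U-turn (180°)) -> East
  R (right (90° clockwise)) -> South
  R (right (90° clockwise)) -> West
  R (right (90° clockwise)) -> North
  L (left (90° counter-clockwise)) -> West
  L (left (90° counter-clockwise)) -> South
  U (U-turn (180°)) -> North
  L (left (90° counter-clockwise)) -> West
Final: West

Answer: Final heading: West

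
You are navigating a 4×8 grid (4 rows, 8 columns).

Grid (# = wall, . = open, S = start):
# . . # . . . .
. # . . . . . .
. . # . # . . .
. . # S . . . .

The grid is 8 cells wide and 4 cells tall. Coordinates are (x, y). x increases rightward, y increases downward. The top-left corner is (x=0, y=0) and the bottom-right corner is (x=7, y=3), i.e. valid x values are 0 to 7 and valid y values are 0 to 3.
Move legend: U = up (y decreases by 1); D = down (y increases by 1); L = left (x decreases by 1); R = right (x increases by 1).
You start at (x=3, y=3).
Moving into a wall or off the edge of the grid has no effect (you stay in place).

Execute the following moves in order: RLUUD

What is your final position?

Start: (x=3, y=3)
  R (right): (x=3, y=3) -> (x=4, y=3)
  L (left): (x=4, y=3) -> (x=3, y=3)
  U (up): (x=3, y=3) -> (x=3, y=2)
  U (up): (x=3, y=2) -> (x=3, y=1)
  D (down): (x=3, y=1) -> (x=3, y=2)
Final: (x=3, y=2)

Answer: Final position: (x=3, y=2)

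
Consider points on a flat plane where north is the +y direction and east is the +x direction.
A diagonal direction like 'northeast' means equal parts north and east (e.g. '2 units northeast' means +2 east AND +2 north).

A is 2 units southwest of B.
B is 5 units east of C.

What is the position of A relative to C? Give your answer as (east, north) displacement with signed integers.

Answer: A is at (east=3, north=-2) relative to C.

Derivation:
Place C at the origin (east=0, north=0).
  B is 5 units east of C: delta (east=+5, north=+0); B at (east=5, north=0).
  A is 2 units southwest of B: delta (east=-2, north=-2); A at (east=3, north=-2).
Therefore A relative to C: (east=3, north=-2).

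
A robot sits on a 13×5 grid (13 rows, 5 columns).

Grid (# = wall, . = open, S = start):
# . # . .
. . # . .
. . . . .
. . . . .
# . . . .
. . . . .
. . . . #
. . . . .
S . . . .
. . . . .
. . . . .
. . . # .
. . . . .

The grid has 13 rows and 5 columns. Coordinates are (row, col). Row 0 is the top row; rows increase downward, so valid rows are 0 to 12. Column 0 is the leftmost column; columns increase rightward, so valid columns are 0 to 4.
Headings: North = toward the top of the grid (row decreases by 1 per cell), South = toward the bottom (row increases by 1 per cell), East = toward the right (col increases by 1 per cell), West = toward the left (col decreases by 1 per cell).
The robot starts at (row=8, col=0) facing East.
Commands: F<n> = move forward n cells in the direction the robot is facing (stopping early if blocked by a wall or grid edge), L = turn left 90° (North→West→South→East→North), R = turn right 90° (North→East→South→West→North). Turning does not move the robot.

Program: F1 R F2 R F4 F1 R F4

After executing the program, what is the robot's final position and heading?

Start: (row=8, col=0), facing East
  F1: move forward 1, now at (row=8, col=1)
  R: turn right, now facing South
  F2: move forward 2, now at (row=10, col=1)
  R: turn right, now facing West
  F4: move forward 1/4 (blocked), now at (row=10, col=0)
  F1: move forward 0/1 (blocked), now at (row=10, col=0)
  R: turn right, now facing North
  F4: move forward 4, now at (row=6, col=0)
Final: (row=6, col=0), facing North

Answer: Final position: (row=6, col=0), facing North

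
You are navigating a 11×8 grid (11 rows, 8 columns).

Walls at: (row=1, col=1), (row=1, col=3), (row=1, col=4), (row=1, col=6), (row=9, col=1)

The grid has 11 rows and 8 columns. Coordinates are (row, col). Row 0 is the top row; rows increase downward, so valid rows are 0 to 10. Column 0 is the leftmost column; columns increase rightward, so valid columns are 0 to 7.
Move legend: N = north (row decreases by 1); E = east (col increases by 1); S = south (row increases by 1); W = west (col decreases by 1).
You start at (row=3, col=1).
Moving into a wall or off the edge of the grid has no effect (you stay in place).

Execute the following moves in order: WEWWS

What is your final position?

Answer: Final position: (row=4, col=0)

Derivation:
Start: (row=3, col=1)
  W (west): (row=3, col=1) -> (row=3, col=0)
  E (east): (row=3, col=0) -> (row=3, col=1)
  W (west): (row=3, col=1) -> (row=3, col=0)
  W (west): blocked, stay at (row=3, col=0)
  S (south): (row=3, col=0) -> (row=4, col=0)
Final: (row=4, col=0)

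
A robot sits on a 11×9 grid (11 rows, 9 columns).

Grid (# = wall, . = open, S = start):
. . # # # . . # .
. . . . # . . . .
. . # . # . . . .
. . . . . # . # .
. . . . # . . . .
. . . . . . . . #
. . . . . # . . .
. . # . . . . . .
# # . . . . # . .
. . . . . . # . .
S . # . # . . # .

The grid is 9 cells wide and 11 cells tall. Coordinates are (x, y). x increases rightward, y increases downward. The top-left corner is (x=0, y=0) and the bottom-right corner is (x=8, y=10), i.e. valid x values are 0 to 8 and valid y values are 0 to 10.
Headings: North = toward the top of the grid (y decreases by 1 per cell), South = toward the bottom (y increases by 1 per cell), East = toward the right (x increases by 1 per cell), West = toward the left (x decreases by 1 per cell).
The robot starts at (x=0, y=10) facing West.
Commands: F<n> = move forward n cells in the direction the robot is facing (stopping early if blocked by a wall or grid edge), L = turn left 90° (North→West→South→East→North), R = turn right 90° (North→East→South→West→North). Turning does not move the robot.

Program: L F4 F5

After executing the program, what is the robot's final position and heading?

Answer: Final position: (x=0, y=10), facing South

Derivation:
Start: (x=0, y=10), facing West
  L: turn left, now facing South
  F4: move forward 0/4 (blocked), now at (x=0, y=10)
  F5: move forward 0/5 (blocked), now at (x=0, y=10)
Final: (x=0, y=10), facing South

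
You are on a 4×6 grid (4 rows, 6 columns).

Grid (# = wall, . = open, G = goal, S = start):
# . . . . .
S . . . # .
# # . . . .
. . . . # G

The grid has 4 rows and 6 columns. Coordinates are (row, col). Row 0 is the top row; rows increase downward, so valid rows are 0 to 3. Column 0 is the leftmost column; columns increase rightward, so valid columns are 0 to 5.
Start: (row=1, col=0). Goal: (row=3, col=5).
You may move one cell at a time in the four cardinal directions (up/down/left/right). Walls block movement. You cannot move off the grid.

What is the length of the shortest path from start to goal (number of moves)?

Answer: Shortest path length: 7

Derivation:
BFS from (row=1, col=0) until reaching (row=3, col=5):
  Distance 0: (row=1, col=0)
  Distance 1: (row=1, col=1)
  Distance 2: (row=0, col=1), (row=1, col=2)
  Distance 3: (row=0, col=2), (row=1, col=3), (row=2, col=2)
  Distance 4: (row=0, col=3), (row=2, col=3), (row=3, col=2)
  Distance 5: (row=0, col=4), (row=2, col=4), (row=3, col=1), (row=3, col=3)
  Distance 6: (row=0, col=5), (row=2, col=5), (row=3, col=0)
  Distance 7: (row=1, col=5), (row=3, col=5)  <- goal reached here
One shortest path (7 moves): (row=1, col=0) -> (row=1, col=1) -> (row=1, col=2) -> (row=1, col=3) -> (row=2, col=3) -> (row=2, col=4) -> (row=2, col=5) -> (row=3, col=5)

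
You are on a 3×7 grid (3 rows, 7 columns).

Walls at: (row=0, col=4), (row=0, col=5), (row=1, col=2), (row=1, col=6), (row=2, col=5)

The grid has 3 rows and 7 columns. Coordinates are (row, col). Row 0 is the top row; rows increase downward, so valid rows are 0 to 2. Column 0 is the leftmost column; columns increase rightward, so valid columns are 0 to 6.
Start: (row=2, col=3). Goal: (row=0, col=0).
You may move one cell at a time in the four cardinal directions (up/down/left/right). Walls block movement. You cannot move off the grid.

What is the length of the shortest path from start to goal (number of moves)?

BFS from (row=2, col=3) until reaching (row=0, col=0):
  Distance 0: (row=2, col=3)
  Distance 1: (row=1, col=3), (row=2, col=2), (row=2, col=4)
  Distance 2: (row=0, col=3), (row=1, col=4), (row=2, col=1)
  Distance 3: (row=0, col=2), (row=1, col=1), (row=1, col=5), (row=2, col=0)
  Distance 4: (row=0, col=1), (row=1, col=0)
  Distance 5: (row=0, col=0)  <- goal reached here
One shortest path (5 moves): (row=2, col=3) -> (row=2, col=2) -> (row=2, col=1) -> (row=2, col=0) -> (row=1, col=0) -> (row=0, col=0)

Answer: Shortest path length: 5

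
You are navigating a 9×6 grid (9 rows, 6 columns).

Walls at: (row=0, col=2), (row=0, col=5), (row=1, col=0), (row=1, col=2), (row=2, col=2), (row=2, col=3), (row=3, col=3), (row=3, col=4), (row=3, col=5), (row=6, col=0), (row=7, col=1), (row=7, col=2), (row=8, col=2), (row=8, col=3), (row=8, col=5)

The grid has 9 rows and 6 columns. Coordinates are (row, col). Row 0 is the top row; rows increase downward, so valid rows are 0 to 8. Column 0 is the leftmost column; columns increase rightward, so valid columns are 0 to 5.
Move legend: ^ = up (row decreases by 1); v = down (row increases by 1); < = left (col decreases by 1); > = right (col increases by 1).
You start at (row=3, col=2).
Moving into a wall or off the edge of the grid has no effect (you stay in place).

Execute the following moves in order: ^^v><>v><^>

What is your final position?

Start: (row=3, col=2)
  ^ (up): blocked, stay at (row=3, col=2)
  ^ (up): blocked, stay at (row=3, col=2)
  v (down): (row=3, col=2) -> (row=4, col=2)
  > (right): (row=4, col=2) -> (row=4, col=3)
  < (left): (row=4, col=3) -> (row=4, col=2)
  > (right): (row=4, col=2) -> (row=4, col=3)
  v (down): (row=4, col=3) -> (row=5, col=3)
  > (right): (row=5, col=3) -> (row=5, col=4)
  < (left): (row=5, col=4) -> (row=5, col=3)
  ^ (up): (row=5, col=3) -> (row=4, col=3)
  > (right): (row=4, col=3) -> (row=4, col=4)
Final: (row=4, col=4)

Answer: Final position: (row=4, col=4)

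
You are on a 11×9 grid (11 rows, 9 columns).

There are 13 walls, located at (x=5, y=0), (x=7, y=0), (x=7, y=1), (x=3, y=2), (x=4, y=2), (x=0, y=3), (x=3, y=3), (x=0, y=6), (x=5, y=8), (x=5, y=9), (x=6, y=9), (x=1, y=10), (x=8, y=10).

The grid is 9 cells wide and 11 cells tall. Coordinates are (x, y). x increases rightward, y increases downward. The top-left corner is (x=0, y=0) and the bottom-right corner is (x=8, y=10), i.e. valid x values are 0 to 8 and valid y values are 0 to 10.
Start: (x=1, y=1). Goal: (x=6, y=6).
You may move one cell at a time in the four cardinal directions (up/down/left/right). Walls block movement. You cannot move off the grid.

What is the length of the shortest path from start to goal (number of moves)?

Answer: Shortest path length: 10

Derivation:
BFS from (x=1, y=1) until reaching (x=6, y=6):
  Distance 0: (x=1, y=1)
  Distance 1: (x=1, y=0), (x=0, y=1), (x=2, y=1), (x=1, y=2)
  Distance 2: (x=0, y=0), (x=2, y=0), (x=3, y=1), (x=0, y=2), (x=2, y=2), (x=1, y=3)
  Distance 3: (x=3, y=0), (x=4, y=1), (x=2, y=3), (x=1, y=4)
  Distance 4: (x=4, y=0), (x=5, y=1), (x=0, y=4), (x=2, y=4), (x=1, y=5)
  Distance 5: (x=6, y=1), (x=5, y=2), (x=3, y=4), (x=0, y=5), (x=2, y=5), (x=1, y=6)
  Distance 6: (x=6, y=0), (x=6, y=2), (x=5, y=3), (x=4, y=4), (x=3, y=5), (x=2, y=6), (x=1, y=7)
  Distance 7: (x=7, y=2), (x=4, y=3), (x=6, y=3), (x=5, y=4), (x=4, y=5), (x=3, y=6), (x=0, y=7), (x=2, y=7), (x=1, y=8)
  Distance 8: (x=8, y=2), (x=7, y=3), (x=6, y=4), (x=5, y=5), (x=4, y=6), (x=3, y=7), (x=0, y=8), (x=2, y=8), (x=1, y=9)
  Distance 9: (x=8, y=1), (x=8, y=3), (x=7, y=4), (x=6, y=5), (x=5, y=6), (x=4, y=7), (x=3, y=8), (x=0, y=9), (x=2, y=9)
  Distance 10: (x=8, y=0), (x=8, y=4), (x=7, y=5), (x=6, y=6), (x=5, y=7), (x=4, y=8), (x=3, y=9), (x=0, y=10), (x=2, y=10)  <- goal reached here
One shortest path (10 moves): (x=1, y=1) -> (x=2, y=1) -> (x=3, y=1) -> (x=4, y=1) -> (x=5, y=1) -> (x=6, y=1) -> (x=6, y=2) -> (x=6, y=3) -> (x=6, y=4) -> (x=6, y=5) -> (x=6, y=6)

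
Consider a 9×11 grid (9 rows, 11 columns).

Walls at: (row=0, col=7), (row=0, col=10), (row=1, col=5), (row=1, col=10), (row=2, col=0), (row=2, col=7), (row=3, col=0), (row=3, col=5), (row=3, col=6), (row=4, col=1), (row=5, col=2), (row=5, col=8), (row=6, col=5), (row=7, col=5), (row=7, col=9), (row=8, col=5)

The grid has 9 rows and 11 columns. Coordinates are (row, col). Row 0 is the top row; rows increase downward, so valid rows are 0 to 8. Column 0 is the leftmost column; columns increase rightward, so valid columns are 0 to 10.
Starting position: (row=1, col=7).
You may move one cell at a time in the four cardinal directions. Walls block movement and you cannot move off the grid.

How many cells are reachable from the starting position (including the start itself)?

BFS flood-fill from (row=1, col=7):
  Distance 0: (row=1, col=7)
  Distance 1: (row=1, col=6), (row=1, col=8)
  Distance 2: (row=0, col=6), (row=0, col=8), (row=1, col=9), (row=2, col=6), (row=2, col=8)
  Distance 3: (row=0, col=5), (row=0, col=9), (row=2, col=5), (row=2, col=9), (row=3, col=8)
  Distance 4: (row=0, col=4), (row=2, col=4), (row=2, col=10), (row=3, col=7), (row=3, col=9), (row=4, col=8)
  Distance 5: (row=0, col=3), (row=1, col=4), (row=2, col=3), (row=3, col=4), (row=3, col=10), (row=4, col=7), (row=4, col=9)
  Distance 6: (row=0, col=2), (row=1, col=3), (row=2, col=2), (row=3, col=3), (row=4, col=4), (row=4, col=6), (row=4, col=10), (row=5, col=7), (row=5, col=9)
  Distance 7: (row=0, col=1), (row=1, col=2), (row=2, col=1), (row=3, col=2), (row=4, col=3), (row=4, col=5), (row=5, col=4), (row=5, col=6), (row=5, col=10), (row=6, col=7), (row=6, col=9)
  Distance 8: (row=0, col=0), (row=1, col=1), (row=3, col=1), (row=4, col=2), (row=5, col=3), (row=5, col=5), (row=6, col=4), (row=6, col=6), (row=6, col=8), (row=6, col=10), (row=7, col=7)
  Distance 9: (row=1, col=0), (row=6, col=3), (row=7, col=4), (row=7, col=6), (row=7, col=8), (row=7, col=10), (row=8, col=7)
  Distance 10: (row=6, col=2), (row=7, col=3), (row=8, col=4), (row=8, col=6), (row=8, col=8), (row=8, col=10)
  Distance 11: (row=6, col=1), (row=7, col=2), (row=8, col=3), (row=8, col=9)
  Distance 12: (row=5, col=1), (row=6, col=0), (row=7, col=1), (row=8, col=2)
  Distance 13: (row=5, col=0), (row=7, col=0), (row=8, col=1)
  Distance 14: (row=4, col=0), (row=8, col=0)
Total reachable: 83 (grid has 83 open cells total)

Answer: Reachable cells: 83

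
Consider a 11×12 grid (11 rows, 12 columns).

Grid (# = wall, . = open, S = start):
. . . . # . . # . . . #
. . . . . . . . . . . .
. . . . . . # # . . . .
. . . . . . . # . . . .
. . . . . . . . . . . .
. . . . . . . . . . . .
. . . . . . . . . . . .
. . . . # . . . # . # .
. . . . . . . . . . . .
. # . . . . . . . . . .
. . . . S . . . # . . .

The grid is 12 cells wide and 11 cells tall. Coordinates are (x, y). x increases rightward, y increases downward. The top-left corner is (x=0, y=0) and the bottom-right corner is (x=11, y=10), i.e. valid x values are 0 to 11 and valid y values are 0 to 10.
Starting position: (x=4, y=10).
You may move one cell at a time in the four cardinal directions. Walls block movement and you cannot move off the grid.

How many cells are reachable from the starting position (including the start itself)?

BFS flood-fill from (x=4, y=10):
  Distance 0: (x=4, y=10)
  Distance 1: (x=4, y=9), (x=3, y=10), (x=5, y=10)
  Distance 2: (x=4, y=8), (x=3, y=9), (x=5, y=9), (x=2, y=10), (x=6, y=10)
  Distance 3: (x=3, y=8), (x=5, y=8), (x=2, y=9), (x=6, y=9), (x=1, y=10), (x=7, y=10)
  Distance 4: (x=3, y=7), (x=5, y=7), (x=2, y=8), (x=6, y=8), (x=7, y=9), (x=0, y=10)
  Distance 5: (x=3, y=6), (x=5, y=6), (x=2, y=7), (x=6, y=7), (x=1, y=8), (x=7, y=8), (x=0, y=9), (x=8, y=9)
  Distance 6: (x=3, y=5), (x=5, y=5), (x=2, y=6), (x=4, y=6), (x=6, y=6), (x=1, y=7), (x=7, y=7), (x=0, y=8), (x=8, y=8), (x=9, y=9)
  Distance 7: (x=3, y=4), (x=5, y=4), (x=2, y=5), (x=4, y=5), (x=6, y=5), (x=1, y=6), (x=7, y=6), (x=0, y=7), (x=9, y=8), (x=10, y=9), (x=9, y=10)
  Distance 8: (x=3, y=3), (x=5, y=3), (x=2, y=4), (x=4, y=4), (x=6, y=4), (x=1, y=5), (x=7, y=5), (x=0, y=6), (x=8, y=6), (x=9, y=7), (x=10, y=8), (x=11, y=9), (x=10, y=10)
  Distance 9: (x=3, y=2), (x=5, y=2), (x=2, y=3), (x=4, y=3), (x=6, y=3), (x=1, y=4), (x=7, y=4), (x=0, y=5), (x=8, y=5), (x=9, y=6), (x=11, y=8), (x=11, y=10)
  Distance 10: (x=3, y=1), (x=5, y=1), (x=2, y=2), (x=4, y=2), (x=1, y=3), (x=0, y=4), (x=8, y=4), (x=9, y=5), (x=10, y=6), (x=11, y=7)
  Distance 11: (x=3, y=0), (x=5, y=0), (x=2, y=1), (x=4, y=1), (x=6, y=1), (x=1, y=2), (x=0, y=3), (x=8, y=3), (x=9, y=4), (x=10, y=5), (x=11, y=6)
  Distance 12: (x=2, y=0), (x=6, y=0), (x=1, y=1), (x=7, y=1), (x=0, y=2), (x=8, y=2), (x=9, y=3), (x=10, y=4), (x=11, y=5)
  Distance 13: (x=1, y=0), (x=0, y=1), (x=8, y=1), (x=9, y=2), (x=10, y=3), (x=11, y=4)
  Distance 14: (x=0, y=0), (x=8, y=0), (x=9, y=1), (x=10, y=2), (x=11, y=3)
  Distance 15: (x=9, y=0), (x=10, y=1), (x=11, y=2)
  Distance 16: (x=10, y=0), (x=11, y=1)
Total reachable: 121 (grid has 121 open cells total)

Answer: Reachable cells: 121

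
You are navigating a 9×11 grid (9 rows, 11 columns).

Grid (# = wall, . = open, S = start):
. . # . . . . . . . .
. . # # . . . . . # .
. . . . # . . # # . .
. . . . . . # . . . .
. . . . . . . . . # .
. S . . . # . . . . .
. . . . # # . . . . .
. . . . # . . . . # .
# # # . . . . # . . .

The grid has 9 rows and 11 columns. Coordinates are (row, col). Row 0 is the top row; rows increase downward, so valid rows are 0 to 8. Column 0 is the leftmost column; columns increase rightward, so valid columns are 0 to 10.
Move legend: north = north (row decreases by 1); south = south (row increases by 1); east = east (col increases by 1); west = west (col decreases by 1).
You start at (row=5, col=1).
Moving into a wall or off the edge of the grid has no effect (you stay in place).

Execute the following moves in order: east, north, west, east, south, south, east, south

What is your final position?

Answer: Final position: (row=7, col=3)

Derivation:
Start: (row=5, col=1)
  east (east): (row=5, col=1) -> (row=5, col=2)
  north (north): (row=5, col=2) -> (row=4, col=2)
  west (west): (row=4, col=2) -> (row=4, col=1)
  east (east): (row=4, col=1) -> (row=4, col=2)
  south (south): (row=4, col=2) -> (row=5, col=2)
  south (south): (row=5, col=2) -> (row=6, col=2)
  east (east): (row=6, col=2) -> (row=6, col=3)
  south (south): (row=6, col=3) -> (row=7, col=3)
Final: (row=7, col=3)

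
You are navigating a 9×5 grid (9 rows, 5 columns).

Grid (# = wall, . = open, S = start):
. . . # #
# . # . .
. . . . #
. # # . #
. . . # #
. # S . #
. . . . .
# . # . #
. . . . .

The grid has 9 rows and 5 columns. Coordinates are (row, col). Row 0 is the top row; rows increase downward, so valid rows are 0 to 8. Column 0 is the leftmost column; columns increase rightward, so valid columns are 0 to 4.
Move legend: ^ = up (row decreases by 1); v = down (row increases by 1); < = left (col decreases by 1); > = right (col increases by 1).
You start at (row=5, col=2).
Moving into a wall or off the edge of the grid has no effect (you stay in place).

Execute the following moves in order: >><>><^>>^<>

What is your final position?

Start: (row=5, col=2)
  > (right): (row=5, col=2) -> (row=5, col=3)
  > (right): blocked, stay at (row=5, col=3)
  < (left): (row=5, col=3) -> (row=5, col=2)
  > (right): (row=5, col=2) -> (row=5, col=3)
  > (right): blocked, stay at (row=5, col=3)
  < (left): (row=5, col=3) -> (row=5, col=2)
  ^ (up): (row=5, col=2) -> (row=4, col=2)
  > (right): blocked, stay at (row=4, col=2)
  > (right): blocked, stay at (row=4, col=2)
  ^ (up): blocked, stay at (row=4, col=2)
  < (left): (row=4, col=2) -> (row=4, col=1)
  > (right): (row=4, col=1) -> (row=4, col=2)
Final: (row=4, col=2)

Answer: Final position: (row=4, col=2)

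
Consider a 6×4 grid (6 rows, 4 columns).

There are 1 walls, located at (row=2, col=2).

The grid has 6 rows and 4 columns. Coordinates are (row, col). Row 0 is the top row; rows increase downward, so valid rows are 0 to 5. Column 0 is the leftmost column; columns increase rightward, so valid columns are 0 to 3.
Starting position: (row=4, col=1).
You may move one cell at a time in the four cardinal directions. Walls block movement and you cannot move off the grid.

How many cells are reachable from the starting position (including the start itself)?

Answer: Reachable cells: 23

Derivation:
BFS flood-fill from (row=4, col=1):
  Distance 0: (row=4, col=1)
  Distance 1: (row=3, col=1), (row=4, col=0), (row=4, col=2), (row=5, col=1)
  Distance 2: (row=2, col=1), (row=3, col=0), (row=3, col=2), (row=4, col=3), (row=5, col=0), (row=5, col=2)
  Distance 3: (row=1, col=1), (row=2, col=0), (row=3, col=3), (row=5, col=3)
  Distance 4: (row=0, col=1), (row=1, col=0), (row=1, col=2), (row=2, col=3)
  Distance 5: (row=0, col=0), (row=0, col=2), (row=1, col=3)
  Distance 6: (row=0, col=3)
Total reachable: 23 (grid has 23 open cells total)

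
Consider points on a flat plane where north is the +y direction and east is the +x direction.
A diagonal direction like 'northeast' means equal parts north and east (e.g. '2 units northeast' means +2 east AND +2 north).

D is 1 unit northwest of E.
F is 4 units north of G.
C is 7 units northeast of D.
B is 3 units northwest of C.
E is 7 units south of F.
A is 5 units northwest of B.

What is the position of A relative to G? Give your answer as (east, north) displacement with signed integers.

Place G at the origin (east=0, north=0).
  F is 4 units north of G: delta (east=+0, north=+4); F at (east=0, north=4).
  E is 7 units south of F: delta (east=+0, north=-7); E at (east=0, north=-3).
  D is 1 unit northwest of E: delta (east=-1, north=+1); D at (east=-1, north=-2).
  C is 7 units northeast of D: delta (east=+7, north=+7); C at (east=6, north=5).
  B is 3 units northwest of C: delta (east=-3, north=+3); B at (east=3, north=8).
  A is 5 units northwest of B: delta (east=-5, north=+5); A at (east=-2, north=13).
Therefore A relative to G: (east=-2, north=13).

Answer: A is at (east=-2, north=13) relative to G.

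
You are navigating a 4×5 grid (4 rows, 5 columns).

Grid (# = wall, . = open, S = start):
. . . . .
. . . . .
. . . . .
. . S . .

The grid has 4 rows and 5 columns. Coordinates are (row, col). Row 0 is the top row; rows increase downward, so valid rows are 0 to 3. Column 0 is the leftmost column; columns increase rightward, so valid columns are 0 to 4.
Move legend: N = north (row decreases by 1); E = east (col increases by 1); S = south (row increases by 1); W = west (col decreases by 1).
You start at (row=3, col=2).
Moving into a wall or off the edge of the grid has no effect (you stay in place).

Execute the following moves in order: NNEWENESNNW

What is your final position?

Answer: Final position: (row=0, col=3)

Derivation:
Start: (row=3, col=2)
  N (north): (row=3, col=2) -> (row=2, col=2)
  N (north): (row=2, col=2) -> (row=1, col=2)
  E (east): (row=1, col=2) -> (row=1, col=3)
  W (west): (row=1, col=3) -> (row=1, col=2)
  E (east): (row=1, col=2) -> (row=1, col=3)
  N (north): (row=1, col=3) -> (row=0, col=3)
  E (east): (row=0, col=3) -> (row=0, col=4)
  S (south): (row=0, col=4) -> (row=1, col=4)
  N (north): (row=1, col=4) -> (row=0, col=4)
  N (north): blocked, stay at (row=0, col=4)
  W (west): (row=0, col=4) -> (row=0, col=3)
Final: (row=0, col=3)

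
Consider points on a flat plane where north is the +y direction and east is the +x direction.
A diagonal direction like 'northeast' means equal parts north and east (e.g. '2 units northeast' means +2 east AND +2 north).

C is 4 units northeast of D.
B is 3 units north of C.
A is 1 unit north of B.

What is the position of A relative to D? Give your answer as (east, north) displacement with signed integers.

Place D at the origin (east=0, north=0).
  C is 4 units northeast of D: delta (east=+4, north=+4); C at (east=4, north=4).
  B is 3 units north of C: delta (east=+0, north=+3); B at (east=4, north=7).
  A is 1 unit north of B: delta (east=+0, north=+1); A at (east=4, north=8).
Therefore A relative to D: (east=4, north=8).

Answer: A is at (east=4, north=8) relative to D.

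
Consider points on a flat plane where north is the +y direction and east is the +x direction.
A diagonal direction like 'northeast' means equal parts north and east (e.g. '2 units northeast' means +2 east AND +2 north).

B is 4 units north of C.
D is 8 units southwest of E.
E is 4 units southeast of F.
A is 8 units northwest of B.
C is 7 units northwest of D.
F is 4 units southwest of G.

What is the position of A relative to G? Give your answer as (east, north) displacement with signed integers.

Place G at the origin (east=0, north=0).
  F is 4 units southwest of G: delta (east=-4, north=-4); F at (east=-4, north=-4).
  E is 4 units southeast of F: delta (east=+4, north=-4); E at (east=0, north=-8).
  D is 8 units southwest of E: delta (east=-8, north=-8); D at (east=-8, north=-16).
  C is 7 units northwest of D: delta (east=-7, north=+7); C at (east=-15, north=-9).
  B is 4 units north of C: delta (east=+0, north=+4); B at (east=-15, north=-5).
  A is 8 units northwest of B: delta (east=-8, north=+8); A at (east=-23, north=3).
Therefore A relative to G: (east=-23, north=3).

Answer: A is at (east=-23, north=3) relative to G.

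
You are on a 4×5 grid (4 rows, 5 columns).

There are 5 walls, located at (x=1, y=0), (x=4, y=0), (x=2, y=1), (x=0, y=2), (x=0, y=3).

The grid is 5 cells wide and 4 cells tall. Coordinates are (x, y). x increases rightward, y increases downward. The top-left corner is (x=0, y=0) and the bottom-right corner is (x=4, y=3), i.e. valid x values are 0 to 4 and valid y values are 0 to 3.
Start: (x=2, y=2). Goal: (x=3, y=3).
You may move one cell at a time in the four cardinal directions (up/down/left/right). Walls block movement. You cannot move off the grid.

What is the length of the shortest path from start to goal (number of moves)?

BFS from (x=2, y=2) until reaching (x=3, y=3):
  Distance 0: (x=2, y=2)
  Distance 1: (x=1, y=2), (x=3, y=2), (x=2, y=3)
  Distance 2: (x=1, y=1), (x=3, y=1), (x=4, y=2), (x=1, y=3), (x=3, y=3)  <- goal reached here
One shortest path (2 moves): (x=2, y=2) -> (x=3, y=2) -> (x=3, y=3)

Answer: Shortest path length: 2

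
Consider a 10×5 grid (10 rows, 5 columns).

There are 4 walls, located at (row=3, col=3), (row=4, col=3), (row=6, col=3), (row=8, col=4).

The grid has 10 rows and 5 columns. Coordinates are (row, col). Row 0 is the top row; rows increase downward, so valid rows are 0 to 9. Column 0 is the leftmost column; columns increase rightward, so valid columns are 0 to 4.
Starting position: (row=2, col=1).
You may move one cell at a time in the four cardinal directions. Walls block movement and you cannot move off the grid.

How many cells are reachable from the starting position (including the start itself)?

BFS flood-fill from (row=2, col=1):
  Distance 0: (row=2, col=1)
  Distance 1: (row=1, col=1), (row=2, col=0), (row=2, col=2), (row=3, col=1)
  Distance 2: (row=0, col=1), (row=1, col=0), (row=1, col=2), (row=2, col=3), (row=3, col=0), (row=3, col=2), (row=4, col=1)
  Distance 3: (row=0, col=0), (row=0, col=2), (row=1, col=3), (row=2, col=4), (row=4, col=0), (row=4, col=2), (row=5, col=1)
  Distance 4: (row=0, col=3), (row=1, col=4), (row=3, col=4), (row=5, col=0), (row=5, col=2), (row=6, col=1)
  Distance 5: (row=0, col=4), (row=4, col=4), (row=5, col=3), (row=6, col=0), (row=6, col=2), (row=7, col=1)
  Distance 6: (row=5, col=4), (row=7, col=0), (row=7, col=2), (row=8, col=1)
  Distance 7: (row=6, col=4), (row=7, col=3), (row=8, col=0), (row=8, col=2), (row=9, col=1)
  Distance 8: (row=7, col=4), (row=8, col=3), (row=9, col=0), (row=9, col=2)
  Distance 9: (row=9, col=3)
  Distance 10: (row=9, col=4)
Total reachable: 46 (grid has 46 open cells total)

Answer: Reachable cells: 46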